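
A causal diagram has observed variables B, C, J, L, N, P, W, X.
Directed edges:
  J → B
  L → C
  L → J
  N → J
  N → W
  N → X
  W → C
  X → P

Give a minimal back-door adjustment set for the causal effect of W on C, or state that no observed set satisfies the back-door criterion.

W→C: minimal back-door set ∅.

desc(W)\{W}={C}; candidates ⊆ {B,J,L,N,P,X}.
∅: W⊥C given ∅ in G with W→· removed — back-door holds.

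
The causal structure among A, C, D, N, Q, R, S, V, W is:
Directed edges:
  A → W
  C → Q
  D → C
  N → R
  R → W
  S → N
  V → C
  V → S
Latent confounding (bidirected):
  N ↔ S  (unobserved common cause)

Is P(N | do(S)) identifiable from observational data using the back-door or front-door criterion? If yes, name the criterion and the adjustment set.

desc(S)\{S}={N,R,W}; candidates ⊆ {A,C,D,Q,V}.
S↔N: latent back-door arc(s) into S.
size 0: {}; under {} S still reaches {C,N,Q,R,V,W} ∋ N.
size 1: {A}, {C}, {D} …(+2); under {A} S still reaches {C,N,Q,R,V,W} ∋ N.
size 2: {A,C}, {A,D}, {A,Q} …(+7); under {A,C} S still reaches {D,N,R,V,W} ∋ N.
S↔N cannot be blocked by any observed set — no back-door set.
No mediator lies on a directed S→…→N path.
Neither criterion identifies P(N|do(S)) in this graph.

P(N|do(S)): not identifiable (no BD/FD set).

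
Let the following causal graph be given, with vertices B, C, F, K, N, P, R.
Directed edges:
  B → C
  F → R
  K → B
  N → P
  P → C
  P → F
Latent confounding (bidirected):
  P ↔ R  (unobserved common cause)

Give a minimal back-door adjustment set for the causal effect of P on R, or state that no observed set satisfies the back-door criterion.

P→R: no observed back-door set.

desc(P)\{P}={C,F,R}; candidates ⊆ {B,K,N}.
P↔R: latent back-door arc(s) into P.
size 0: {}; under {} P still reaches {N,R} ∋ R.
size 1: {B}, {K}, {N}; under {B} P still reaches {N,R} ∋ R.
size 2: {B,K}, {B,N}, {K,N}; under {B,K} P still reaches {N,R} ∋ R.
P↔R cannot be blocked by any observed set — no back-door set.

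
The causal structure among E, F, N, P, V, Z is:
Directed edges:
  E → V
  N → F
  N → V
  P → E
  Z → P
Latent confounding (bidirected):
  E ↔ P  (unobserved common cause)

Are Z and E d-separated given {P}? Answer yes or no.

No — Z and E are d-connected given {P}.

Bayes-Ball from Z | {P} reaches {E,V}.
E ∈ reach(Z|{P}) ⇒ Z ⊥̸ E | {P}.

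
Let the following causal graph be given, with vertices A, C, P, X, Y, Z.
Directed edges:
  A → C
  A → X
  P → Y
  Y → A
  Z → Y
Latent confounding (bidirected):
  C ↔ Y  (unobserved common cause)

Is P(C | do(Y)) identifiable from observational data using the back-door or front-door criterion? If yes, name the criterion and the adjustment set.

desc(Y)\{Y}={A,C,X}; candidates ⊆ {P,Z}.
Y↔C: latent back-door arc(s) into Y.
size 0: {}; under {} Y still reaches {C,P,Z} ∋ C.
size 1: {P}, {Z}; under {P} Y still reaches {C,Z} ∋ C.
size 2: {P,Z}; under {P,Z} Y still reaches {C} ∋ C.
Y↔C cannot be blocked by any observed set — no back-door set.
{A}: (i) intercepts every directed Y→C path; (ii) no back-door Y→{A}; (iii) {Y} blocks every back-door {A}→C. Front-door holds.
P(C|do(Y)) = Σ_{A} P(A|Y) Σ_{Y'} P(C|A,Y')P(Y').

P(C|do(Y)): frontdoor, adjust for {A}.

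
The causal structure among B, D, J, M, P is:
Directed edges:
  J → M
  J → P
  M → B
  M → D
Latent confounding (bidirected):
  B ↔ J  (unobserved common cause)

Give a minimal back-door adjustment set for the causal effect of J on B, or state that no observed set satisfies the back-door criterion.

J→B: no observed back-door set.

desc(J)\{J}={B,D,M,P}; candidates ⊆ {—}.
J↔B: latent back-door arc(s) into J.
size 0: {}; under {} J still reaches {B} ∋ B.
J↔B cannot be blocked by any observed set — no back-door set.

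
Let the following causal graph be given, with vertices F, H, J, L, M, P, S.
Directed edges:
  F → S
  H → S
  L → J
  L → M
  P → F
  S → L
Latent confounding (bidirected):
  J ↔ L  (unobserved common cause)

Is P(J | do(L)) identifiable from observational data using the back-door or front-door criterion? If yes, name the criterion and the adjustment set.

P(J|do(L)): not identifiable (no BD/FD set).

desc(L)\{L}={J,M}; candidates ⊆ {F,H,P,S}.
L↔J: latent back-door arc(s) into L.
size 0: {}; under {} L still reaches {F,H,J,P,S} ∋ J.
size 1: {F}, {H}, {P} …(+1); under {F} L still reaches {H,J,S} ∋ J.
size 2: {F,H}, {F,P}, {F,S} …(+3); under {F,H} L still reaches {J,S} ∋ J.
L↔J cannot be blocked by any observed set — no back-door set.
No mediator lies on a directed L→…→J path.
Neither criterion identifies P(J|do(L)) in this graph.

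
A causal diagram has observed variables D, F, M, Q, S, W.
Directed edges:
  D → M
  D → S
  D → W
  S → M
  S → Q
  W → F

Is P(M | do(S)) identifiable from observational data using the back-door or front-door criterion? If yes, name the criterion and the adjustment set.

P(M|do(S)): backdoor, adjust for {D}.

desc(S)\{S}={M,Q}; candidates ⊆ {D,F,W}.
size 0: {}; under {} S still reaches {D,F,M,W} ∋ M.
{D}: S⊥M given {D} in G with S→· removed — back-door holds.
P(M|do(S)) = Σ_{D} P(M|S,D)·P(D).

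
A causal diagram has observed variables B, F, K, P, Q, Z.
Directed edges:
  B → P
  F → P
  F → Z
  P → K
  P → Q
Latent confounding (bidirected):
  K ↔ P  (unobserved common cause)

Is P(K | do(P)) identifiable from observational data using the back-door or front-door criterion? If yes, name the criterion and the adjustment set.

P(K|do(P)): not identifiable (no BD/FD set).

desc(P)\{P}={K,Q}; candidates ⊆ {B,F,Z}.
P↔K: latent back-door arc(s) into P.
size 0: {}; under {} P still reaches {B,F,K,Z} ∋ K.
size 1: {B}, {F}, {Z}; under {B} P still reaches {F,K,Z} ∋ K.
size 2: {B,F}, {B,Z}, {F,Z}; under {B,F} P still reaches {K} ∋ K.
P↔K cannot be blocked by any observed set — no back-door set.
No mediator lies on a directed P→…→K path.
Neither criterion identifies P(K|do(P)) in this graph.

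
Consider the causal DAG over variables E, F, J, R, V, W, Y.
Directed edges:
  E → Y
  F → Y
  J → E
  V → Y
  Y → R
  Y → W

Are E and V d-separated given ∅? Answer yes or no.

Yes — E ⊥ V | ∅.

Bayes-Ball from E | ∅ reaches {J,R,W,Y}.
V ∉ reach(E|∅) ⇒ E ⊥ V | ∅.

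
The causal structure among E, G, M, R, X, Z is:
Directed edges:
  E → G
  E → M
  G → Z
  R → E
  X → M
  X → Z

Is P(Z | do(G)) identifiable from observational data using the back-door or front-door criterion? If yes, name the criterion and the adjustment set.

P(Z|do(G)): backdoor, adjust for ∅.

desc(G)\{G}={Z}; candidates ⊆ {E,M,R,X}.
∅: G⊥Z given ∅ in G with G→· removed — back-door holds.
P(Z|do(G)) = P(Z|G) — no adjustment needed.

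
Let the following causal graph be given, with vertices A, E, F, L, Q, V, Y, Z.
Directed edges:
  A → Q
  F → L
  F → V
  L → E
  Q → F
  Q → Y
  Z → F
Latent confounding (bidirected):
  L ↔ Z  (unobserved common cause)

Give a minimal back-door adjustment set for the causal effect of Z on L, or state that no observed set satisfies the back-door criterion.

desc(Z)\{Z}={E,F,L,V}; candidates ⊆ {A,Q,Y}.
Z↔L: latent back-door arc(s) into Z.
size 0: {}; under {} Z still reaches {E,L} ∋ L.
size 1: {A}, {Q}, {Y}; under {A} Z still reaches {E,L} ∋ L.
size 2: {A,Q}, {A,Y}, {Q,Y}; under {A,Q} Z still reaches {E,L} ∋ L.
Z↔L cannot be blocked by any observed set — no back-door set.

Z→L: no observed back-door set.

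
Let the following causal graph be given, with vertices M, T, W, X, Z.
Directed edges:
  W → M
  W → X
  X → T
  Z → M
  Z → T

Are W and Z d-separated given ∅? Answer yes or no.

Yes — W ⊥ Z | ∅.

Bayes-Ball from W | ∅ reaches {M,T,X}.
Z ∉ reach(W|∅) ⇒ W ⊥ Z | ∅.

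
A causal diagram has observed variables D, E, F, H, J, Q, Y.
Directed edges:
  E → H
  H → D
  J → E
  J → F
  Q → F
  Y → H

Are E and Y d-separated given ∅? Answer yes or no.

Yes — E ⊥ Y | ∅.

Bayes-Ball from E | ∅ reaches {D,F,H,J}.
Y ∉ reach(E|∅) ⇒ E ⊥ Y | ∅.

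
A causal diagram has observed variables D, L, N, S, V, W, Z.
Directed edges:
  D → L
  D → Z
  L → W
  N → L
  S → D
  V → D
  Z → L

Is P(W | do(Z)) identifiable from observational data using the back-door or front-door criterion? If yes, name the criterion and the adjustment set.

desc(Z)\{Z}={L,W}; candidates ⊆ {D,N,S,V}.
size 0: {}; under {} Z still reaches {D,L,S,V,W} ∋ W.
{D}: Z⊥W given {D} in G with Z→· removed — back-door holds.
P(W|do(Z)) = Σ_{D} P(W|Z,D)·P(D).

P(W|do(Z)): backdoor, adjust for {D}.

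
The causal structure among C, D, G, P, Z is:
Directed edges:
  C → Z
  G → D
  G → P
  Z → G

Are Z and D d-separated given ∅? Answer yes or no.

No — Z and D are d-connected given ∅.

Bayes-Ball from Z | ∅ reaches {C,D,G,P}.
D ∈ reach(Z|∅) ⇒ Z ⊥̸ D | ∅.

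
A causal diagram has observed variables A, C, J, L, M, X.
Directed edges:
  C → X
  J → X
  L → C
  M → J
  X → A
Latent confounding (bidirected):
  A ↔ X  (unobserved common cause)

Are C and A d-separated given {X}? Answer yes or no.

Bayes-Ball from C | {X} reaches {A,J,L,M}.
A ∈ reach(C|{X}) ⇒ C ⊥̸ A | {X}.

No — C and A are d-connected given {X}.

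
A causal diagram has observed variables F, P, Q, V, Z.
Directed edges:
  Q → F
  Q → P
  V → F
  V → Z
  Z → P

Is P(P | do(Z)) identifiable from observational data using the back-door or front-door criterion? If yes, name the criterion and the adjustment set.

P(P|do(Z)): backdoor, adjust for ∅.

desc(Z)\{Z}={P}; candidates ⊆ {F,Q,V}.
∅: Z⊥P given ∅ in G with Z→· removed — back-door holds.
P(P|do(Z)) = P(P|Z) — no adjustment needed.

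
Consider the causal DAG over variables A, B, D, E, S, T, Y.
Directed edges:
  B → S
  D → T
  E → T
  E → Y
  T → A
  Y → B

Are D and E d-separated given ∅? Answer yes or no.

Yes — D ⊥ E | ∅.

Bayes-Ball from D | ∅ reaches {A,T}.
E ∉ reach(D|∅) ⇒ D ⊥ E | ∅.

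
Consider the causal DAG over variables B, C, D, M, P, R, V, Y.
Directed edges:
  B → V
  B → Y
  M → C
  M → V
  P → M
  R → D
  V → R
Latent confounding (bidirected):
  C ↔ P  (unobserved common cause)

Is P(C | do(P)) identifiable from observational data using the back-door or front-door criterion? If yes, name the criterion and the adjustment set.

P(C|do(P)): frontdoor, adjust for {M}.

desc(P)\{P}={C,D,M,R,V}; candidates ⊆ {B,Y}.
P↔C: latent back-door arc(s) into P.
size 0: {}; under {} P still reaches {C} ∋ C.
size 1: {B}, {Y}; under {B} P still reaches {C} ∋ C.
size 2: {B,Y}; under {B,Y} P still reaches {C} ∋ C.
P↔C cannot be blocked by any observed set — no back-door set.
{M}: (i) intercepts every directed P→C path; (ii) no back-door P→{M}; (iii) {P} blocks every back-door {M}→C. Front-door holds.
P(C|do(P)) = Σ_{M} P(M|P) Σ_{P'} P(C|M,P')P(P').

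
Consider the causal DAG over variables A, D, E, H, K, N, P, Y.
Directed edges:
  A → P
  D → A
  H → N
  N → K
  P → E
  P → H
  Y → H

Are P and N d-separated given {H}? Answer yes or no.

Bayes-Ball from P | {H} reaches {A,D,E,Y}.
N ∉ reach(P|{H}) ⇒ P ⊥ N | {H}.

Yes — P ⊥ N | {H}.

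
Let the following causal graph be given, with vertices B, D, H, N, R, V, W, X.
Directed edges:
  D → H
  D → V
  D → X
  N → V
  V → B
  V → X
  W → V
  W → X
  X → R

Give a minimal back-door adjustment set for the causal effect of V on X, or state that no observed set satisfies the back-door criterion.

V→X: minimal back-door set {D, W}.

desc(V)\{V}={B,R,X}; candidates ⊆ {D,H,N,W}.
size 0: {}; under {} V still reaches {D,H,N,R,W,X} ∋ X.
size 1: {D}, {H}, {N} …(+1); under {D} V still reaches {N,R,W,X} ∋ X.
{D,W}: V⊥X given {D,W} in G with V→· removed — back-door holds.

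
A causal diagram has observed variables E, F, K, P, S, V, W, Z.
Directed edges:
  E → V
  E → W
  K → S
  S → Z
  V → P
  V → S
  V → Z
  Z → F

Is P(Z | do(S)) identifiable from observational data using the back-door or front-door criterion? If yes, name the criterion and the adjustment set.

desc(S)\{S}={F,Z}; candidates ⊆ {E,K,P,V,W}.
size 0: {}; under {} S still reaches {E,F,K,P,V,W,Z} ∋ Z.
{V}: S⊥Z given {V} in G with S→· removed — back-door holds.
P(Z|do(S)) = Σ_{V} P(Z|S,V)·P(V).

P(Z|do(S)): backdoor, adjust for {V}.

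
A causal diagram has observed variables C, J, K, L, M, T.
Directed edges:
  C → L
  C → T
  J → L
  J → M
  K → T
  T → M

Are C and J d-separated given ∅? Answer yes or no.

Yes — C ⊥ J | ∅.

Bayes-Ball from C | ∅ reaches {L,M,T}.
J ∉ reach(C|∅) ⇒ C ⊥ J | ∅.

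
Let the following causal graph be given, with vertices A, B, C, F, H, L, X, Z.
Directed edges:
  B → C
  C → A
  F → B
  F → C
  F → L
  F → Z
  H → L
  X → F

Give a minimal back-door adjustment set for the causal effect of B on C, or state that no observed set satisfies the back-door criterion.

B→C: minimal back-door set {F}.

desc(B)\{B}={A,C}; candidates ⊆ {F,H,L,X,Z}.
size 0: {}; under {} B still reaches {A,C,F,L,X,Z} ∋ C.
{F}: B⊥C given {F} in G with B→· removed — back-door holds.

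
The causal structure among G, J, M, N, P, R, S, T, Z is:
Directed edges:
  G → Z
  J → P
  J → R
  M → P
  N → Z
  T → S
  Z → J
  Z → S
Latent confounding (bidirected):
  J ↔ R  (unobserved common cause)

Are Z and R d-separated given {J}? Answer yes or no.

No — Z and R are d-connected given {J}.

Bayes-Ball from Z | {J} reaches {G,N,R,S}.
R ∈ reach(Z|{J}) ⇒ Z ⊥̸ R | {J}.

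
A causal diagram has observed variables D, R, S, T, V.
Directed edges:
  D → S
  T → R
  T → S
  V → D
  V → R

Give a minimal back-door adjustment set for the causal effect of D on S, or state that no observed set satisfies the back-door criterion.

D→S: minimal back-door set ∅.

desc(D)\{D}={S}; candidates ⊆ {R,T,V}.
∅: D⊥S given ∅ in G with D→· removed — back-door holds.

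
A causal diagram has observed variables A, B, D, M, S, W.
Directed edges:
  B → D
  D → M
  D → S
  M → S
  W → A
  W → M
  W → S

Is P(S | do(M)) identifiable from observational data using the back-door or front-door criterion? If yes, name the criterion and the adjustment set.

P(S|do(M)): backdoor, adjust for {D, W}.

desc(M)\{M}={S}; candidates ⊆ {A,B,D,W}.
size 0: {}; under {} M still reaches {A,B,D,S,W} ∋ S.
size 1: {A}, {B}, {D} …(+1); under {A} M still reaches {B,D,S,W} ∋ S.
{D,W}: M⊥S given {D,W} in G with M→· removed — back-door holds.
P(S|do(M)) = Σ_{D,W} P(S|M,D,W)·P(D,W).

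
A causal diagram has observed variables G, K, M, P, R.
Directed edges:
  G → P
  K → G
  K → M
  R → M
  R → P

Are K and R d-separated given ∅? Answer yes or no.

Yes — K ⊥ R | ∅.

Bayes-Ball from K | ∅ reaches {G,M,P}.
R ∉ reach(K|∅) ⇒ K ⊥ R | ∅.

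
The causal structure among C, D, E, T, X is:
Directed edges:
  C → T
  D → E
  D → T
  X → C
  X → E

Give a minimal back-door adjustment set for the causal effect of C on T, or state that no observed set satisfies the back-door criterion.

desc(C)\{C}={T}; candidates ⊆ {D,E,X}.
∅: C⊥T given ∅ in G with C→· removed — back-door holds.

C→T: minimal back-door set ∅.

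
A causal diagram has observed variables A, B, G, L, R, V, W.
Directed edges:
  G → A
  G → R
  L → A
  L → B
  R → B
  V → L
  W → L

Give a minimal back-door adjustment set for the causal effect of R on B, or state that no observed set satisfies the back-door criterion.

desc(R)\{R}={B}; candidates ⊆ {A,G,L,V,W}.
∅: R⊥B given ∅ in G with R→· removed — back-door holds.

R→B: minimal back-door set ∅.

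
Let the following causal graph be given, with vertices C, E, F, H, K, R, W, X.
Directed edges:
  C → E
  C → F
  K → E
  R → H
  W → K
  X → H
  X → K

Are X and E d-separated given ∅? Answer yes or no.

Bayes-Ball from X | ∅ reaches {E,H,K}.
E ∈ reach(X|∅) ⇒ X ⊥̸ E | ∅.

No — X and E are d-connected given ∅.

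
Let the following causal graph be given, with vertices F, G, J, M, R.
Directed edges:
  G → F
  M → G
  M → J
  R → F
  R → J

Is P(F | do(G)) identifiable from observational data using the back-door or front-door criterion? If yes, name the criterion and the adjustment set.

desc(G)\{G}={F}; candidates ⊆ {J,M,R}.
∅: G⊥F given ∅ in G with G→· removed — back-door holds.
P(F|do(G)) = P(F|G) — no adjustment needed.

P(F|do(G)): backdoor, adjust for ∅.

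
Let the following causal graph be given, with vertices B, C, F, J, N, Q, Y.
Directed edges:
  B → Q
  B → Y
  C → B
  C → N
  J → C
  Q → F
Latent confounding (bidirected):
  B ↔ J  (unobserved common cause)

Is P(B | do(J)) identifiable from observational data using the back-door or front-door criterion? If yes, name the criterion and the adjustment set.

P(B|do(J)): frontdoor, adjust for {C}.

desc(J)\{J}={B,C,F,N,Q,Y}; candidates ⊆ {—}.
J↔B: latent back-door arc(s) into J.
size 0: {}; under {} J still reaches {B,F,Q,Y} ∋ B.
J↔B cannot be blocked by any observed set — no back-door set.
{C}: (i) intercepts every directed J→B path; (ii) no back-door J→{C}; (iii) {J} blocks every back-door {C}→B. Front-door holds.
P(B|do(J)) = Σ_{C} P(C|J) Σ_{J'} P(B|C,J')P(J').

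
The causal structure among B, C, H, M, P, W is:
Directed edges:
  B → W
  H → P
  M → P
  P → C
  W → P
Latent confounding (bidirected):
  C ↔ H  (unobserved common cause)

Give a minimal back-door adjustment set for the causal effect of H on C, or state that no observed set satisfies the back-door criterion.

H→C: no observed back-door set.

desc(H)\{H}={C,P}; candidates ⊆ {B,M,W}.
H↔C: latent back-door arc(s) into H.
size 0: {}; under {} H still reaches {C} ∋ C.
size 1: {B}, {M}, {W}; under {B} H still reaches {C} ∋ C.
size 2: {B,M}, {B,W}, {M,W}; under {B,M} H still reaches {C} ∋ C.
H↔C cannot be blocked by any observed set — no back-door set.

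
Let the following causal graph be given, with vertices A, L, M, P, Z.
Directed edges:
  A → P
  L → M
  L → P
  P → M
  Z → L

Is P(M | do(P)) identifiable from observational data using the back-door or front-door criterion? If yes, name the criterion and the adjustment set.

desc(P)\{P}={M}; candidates ⊆ {A,L,Z}.
size 0: {}; under {} P still reaches {A,L,M,Z} ∋ M.
{L}: P⊥M given {L} in G with P→· removed — back-door holds.
P(M|do(P)) = Σ_{L} P(M|P,L)·P(L).

P(M|do(P)): backdoor, adjust for {L}.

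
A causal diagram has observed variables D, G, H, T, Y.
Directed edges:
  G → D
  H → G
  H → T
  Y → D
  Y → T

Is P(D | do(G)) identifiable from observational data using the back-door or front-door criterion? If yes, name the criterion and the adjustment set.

desc(G)\{G}={D}; candidates ⊆ {H,T,Y}.
∅: G⊥D given ∅ in G with G→· removed — back-door holds.
P(D|do(G)) = P(D|G) — no adjustment needed.

P(D|do(G)): backdoor, adjust for ∅.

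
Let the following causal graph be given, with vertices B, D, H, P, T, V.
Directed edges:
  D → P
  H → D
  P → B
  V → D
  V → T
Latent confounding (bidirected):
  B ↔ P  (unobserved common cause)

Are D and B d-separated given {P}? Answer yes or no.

No — D and B are d-connected given {P}.

Bayes-Ball from D | {P} reaches {B,H,T,V}.
B ∈ reach(D|{P}) ⇒ D ⊥̸ B | {P}.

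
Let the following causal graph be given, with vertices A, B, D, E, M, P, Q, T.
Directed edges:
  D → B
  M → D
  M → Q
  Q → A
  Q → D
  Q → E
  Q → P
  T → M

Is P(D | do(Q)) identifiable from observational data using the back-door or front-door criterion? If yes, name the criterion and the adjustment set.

P(D|do(Q)): backdoor, adjust for {M}.

desc(Q)\{Q}={A,B,D,E,P}; candidates ⊆ {M,T}.
size 0: {}; under {} Q still reaches {B,D,M,T} ∋ D.
{M}: Q⊥D given {M} in G with Q→· removed — back-door holds.
P(D|do(Q)) = Σ_{M} P(D|Q,M)·P(M).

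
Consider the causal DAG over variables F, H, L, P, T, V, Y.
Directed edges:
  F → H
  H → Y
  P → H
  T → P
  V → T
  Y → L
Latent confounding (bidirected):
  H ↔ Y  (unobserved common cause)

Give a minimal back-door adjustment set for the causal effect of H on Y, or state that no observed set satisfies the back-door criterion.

desc(H)\{H}={L,Y}; candidates ⊆ {F,P,T,V}.
H↔Y: latent back-door arc(s) into H.
size 0: {}; under {} H still reaches {F,L,P,T,V,Y} ∋ Y.
size 1: {F}, {P}, {T} …(+1); under {F} H still reaches {L,P,T,V,Y} ∋ Y.
size 2: {F,P}, {F,T}, {F,V} …(+3); under {F,P} H still reaches {L,Y} ∋ Y.
H↔Y cannot be blocked by any observed set — no back-door set.

H→Y: no observed back-door set.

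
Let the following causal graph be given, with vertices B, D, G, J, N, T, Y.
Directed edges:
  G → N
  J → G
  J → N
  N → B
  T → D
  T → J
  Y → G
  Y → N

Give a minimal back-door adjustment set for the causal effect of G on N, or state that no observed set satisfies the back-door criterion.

G→N: minimal back-door set {J, Y}.

desc(G)\{G}={B,N}; candidates ⊆ {D,J,T,Y}.
size 0: {}; under {} G still reaches {B,D,J,N,T,Y} ∋ N.
size 1: {D}, {J}, {T} …(+1); under {D} G still reaches {B,J,N,T,Y} ∋ N.
{J,Y}: G⊥N given {J,Y} in G with G→· removed — back-door holds.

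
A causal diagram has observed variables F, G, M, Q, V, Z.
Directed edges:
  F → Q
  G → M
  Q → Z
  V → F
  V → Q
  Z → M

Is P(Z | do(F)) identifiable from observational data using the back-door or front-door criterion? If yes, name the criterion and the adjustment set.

P(Z|do(F)): backdoor, adjust for {V}.

desc(F)\{F}={M,Q,Z}; candidates ⊆ {G,V}.
size 0: {}; under {} F still reaches {M,Q,V,Z} ∋ Z.
{V}: F⊥Z given {V} in G with F→· removed — back-door holds.
P(Z|do(F)) = Σ_{V} P(Z|F,V)·P(V).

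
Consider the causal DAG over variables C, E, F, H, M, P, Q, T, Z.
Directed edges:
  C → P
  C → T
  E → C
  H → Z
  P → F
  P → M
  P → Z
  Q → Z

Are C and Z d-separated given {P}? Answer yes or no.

Yes — C ⊥ Z | {P}.

Bayes-Ball from C | {P} reaches {E,T}.
Z ∉ reach(C|{P}) ⇒ C ⊥ Z | {P}.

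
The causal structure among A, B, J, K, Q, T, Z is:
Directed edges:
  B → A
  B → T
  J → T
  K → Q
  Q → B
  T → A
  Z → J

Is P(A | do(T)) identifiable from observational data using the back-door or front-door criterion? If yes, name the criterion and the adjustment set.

P(A|do(T)): backdoor, adjust for {B}.

desc(T)\{T}={A}; candidates ⊆ {B,J,K,Q,Z}.
size 0: {}; under {} T still reaches {A,B,J,K,Q,Z} ∋ A.
{B}: T⊥A given {B} in G with T→· removed — back-door holds.
P(A|do(T)) = Σ_{B} P(A|T,B)·P(B).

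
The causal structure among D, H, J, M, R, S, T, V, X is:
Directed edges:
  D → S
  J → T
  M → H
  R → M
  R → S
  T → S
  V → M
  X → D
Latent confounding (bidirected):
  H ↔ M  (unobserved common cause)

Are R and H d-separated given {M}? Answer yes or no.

Bayes-Ball from R | {M} reaches {H,S,V}.
H ∈ reach(R|{M}) ⇒ R ⊥̸ H | {M}.

No — R and H are d-connected given {M}.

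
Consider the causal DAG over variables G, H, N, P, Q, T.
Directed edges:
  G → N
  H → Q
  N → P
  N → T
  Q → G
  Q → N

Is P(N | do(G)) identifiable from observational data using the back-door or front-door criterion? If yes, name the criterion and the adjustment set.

desc(G)\{G}={N,P,T}; candidates ⊆ {H,Q}.
size 0: {}; under {} G still reaches {H,N,P,Q,T} ∋ N.
{Q}: G⊥N given {Q} in G with G→· removed — back-door holds.
P(N|do(G)) = Σ_{Q} P(N|G,Q)·P(Q).

P(N|do(G)): backdoor, adjust for {Q}.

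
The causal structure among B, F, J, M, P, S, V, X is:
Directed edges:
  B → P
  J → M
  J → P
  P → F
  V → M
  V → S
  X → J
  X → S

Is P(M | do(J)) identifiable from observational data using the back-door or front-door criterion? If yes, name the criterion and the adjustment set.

P(M|do(J)): backdoor, adjust for ∅.

desc(J)\{J}={F,M,P}; candidates ⊆ {B,S,V,X}.
∅: J⊥M given ∅ in G with J→· removed — back-door holds.
P(M|do(J)) = P(M|J) — no adjustment needed.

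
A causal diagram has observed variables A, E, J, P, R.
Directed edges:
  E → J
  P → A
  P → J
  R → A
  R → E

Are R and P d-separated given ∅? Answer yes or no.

Yes — R ⊥ P | ∅.

Bayes-Ball from R | ∅ reaches {A,E,J}.
P ∉ reach(R|∅) ⇒ R ⊥ P | ∅.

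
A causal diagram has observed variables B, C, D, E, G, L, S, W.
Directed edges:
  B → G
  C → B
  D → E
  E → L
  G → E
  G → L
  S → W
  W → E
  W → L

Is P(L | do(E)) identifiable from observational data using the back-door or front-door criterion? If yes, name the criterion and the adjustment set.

desc(E)\{E}={L}; candidates ⊆ {B,C,D,G,S,W}.
size 0: {}; under {} E still reaches {B,C,D,G,L,S,W} ∋ L.
size 1: {B}, {C}, {D} …(+3); under {B} E still reaches {D,G,L,S,W} ∋ L.
{G,W}: E⊥L given {G,W} in G with E→· removed — back-door holds.
P(L|do(E)) = Σ_{G,W} P(L|E,G,W)·P(G,W).

P(L|do(E)): backdoor, adjust for {G, W}.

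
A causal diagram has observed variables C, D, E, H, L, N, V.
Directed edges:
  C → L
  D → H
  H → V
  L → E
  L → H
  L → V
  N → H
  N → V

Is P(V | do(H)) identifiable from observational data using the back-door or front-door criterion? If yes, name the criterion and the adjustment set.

desc(H)\{H}={V}; candidates ⊆ {C,D,E,L,N}.
size 0: {}; under {} H still reaches {C,D,E,L,N,V} ∋ V.
size 1: {C}, {D}, {E} …(+2); under {C} H still reaches {D,E,L,N,V} ∋ V.
{L,N}: H⊥V given {L,N} in G with H→· removed — back-door holds.
P(V|do(H)) = Σ_{L,N} P(V|H,L,N)·P(L,N).

P(V|do(H)): backdoor, adjust for {L, N}.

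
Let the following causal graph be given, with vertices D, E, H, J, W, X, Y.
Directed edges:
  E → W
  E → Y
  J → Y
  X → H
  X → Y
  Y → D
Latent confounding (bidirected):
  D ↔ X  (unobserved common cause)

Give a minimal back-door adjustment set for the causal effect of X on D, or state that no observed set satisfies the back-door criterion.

X→D: no observed back-door set.

desc(X)\{X}={D,H,Y}; candidates ⊆ {E,J,W}.
X↔D: latent back-door arc(s) into X.
size 0: {}; under {} X still reaches {D} ∋ D.
size 1: {E}, {J}, {W}; under {E} X still reaches {D} ∋ D.
size 2: {E,J}, {E,W}, {J,W}; under {E,J} X still reaches {D} ∋ D.
X↔D cannot be blocked by any observed set — no back-door set.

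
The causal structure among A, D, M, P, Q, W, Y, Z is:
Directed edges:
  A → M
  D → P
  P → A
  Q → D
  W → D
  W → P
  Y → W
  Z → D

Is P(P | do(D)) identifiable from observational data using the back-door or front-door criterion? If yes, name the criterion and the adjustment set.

P(P|do(D)): backdoor, adjust for {W}.

desc(D)\{D}={A,M,P}; candidates ⊆ {Q,W,Y,Z}.
size 0: {}; under {} D still reaches {A,M,P,Q,W,Y,Z} ∋ P.
{W}: D⊥P given {W} in G with D→· removed — back-door holds.
P(P|do(D)) = Σ_{W} P(P|D,W)·P(W).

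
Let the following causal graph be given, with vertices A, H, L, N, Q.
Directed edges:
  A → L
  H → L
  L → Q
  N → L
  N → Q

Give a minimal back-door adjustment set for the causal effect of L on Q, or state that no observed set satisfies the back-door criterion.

desc(L)\{L}={Q}; candidates ⊆ {A,H,N}.
size 0: {}; under {} L still reaches {A,H,N,Q} ∋ Q.
{N}: L⊥Q given {N} in G with L→· removed — back-door holds.

L→Q: minimal back-door set {N}.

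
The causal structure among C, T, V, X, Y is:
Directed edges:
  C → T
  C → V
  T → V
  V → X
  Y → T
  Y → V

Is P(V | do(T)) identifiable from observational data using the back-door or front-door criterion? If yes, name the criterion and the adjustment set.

desc(T)\{T}={V,X}; candidates ⊆ {C,Y}.
size 0: {}; under {} T still reaches {C,V,X,Y} ∋ V.
size 1: {C}, {Y}; under {C} T still reaches {V,X,Y} ∋ V.
{C,Y}: T⊥V given {C,Y} in G with T→· removed — back-door holds.
P(V|do(T)) = Σ_{C,Y} P(V|T,C,Y)·P(C,Y).

P(V|do(T)): backdoor, adjust for {C, Y}.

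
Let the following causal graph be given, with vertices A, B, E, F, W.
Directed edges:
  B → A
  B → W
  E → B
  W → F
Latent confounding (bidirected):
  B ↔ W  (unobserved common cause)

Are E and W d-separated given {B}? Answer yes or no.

Bayes-Ball from E | {B} reaches {F,W}.
W ∈ reach(E|{B}) ⇒ E ⊥̸ W | {B}.

No — E and W are d-connected given {B}.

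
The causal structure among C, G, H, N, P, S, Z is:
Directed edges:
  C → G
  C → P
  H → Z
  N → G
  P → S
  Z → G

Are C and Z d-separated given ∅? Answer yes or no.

Yes — C ⊥ Z | ∅.

Bayes-Ball from C | ∅ reaches {G,P,S}.
Z ∉ reach(C|∅) ⇒ C ⊥ Z | ∅.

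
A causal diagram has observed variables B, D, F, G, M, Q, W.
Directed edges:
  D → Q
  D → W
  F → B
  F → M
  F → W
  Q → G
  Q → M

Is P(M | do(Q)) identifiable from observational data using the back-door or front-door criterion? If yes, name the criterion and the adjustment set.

P(M|do(Q)): backdoor, adjust for ∅.

desc(Q)\{Q}={G,M}; candidates ⊆ {B,D,F,W}.
∅: Q⊥M given ∅ in G with Q→· removed — back-door holds.
P(M|do(Q)) = P(M|Q) — no adjustment needed.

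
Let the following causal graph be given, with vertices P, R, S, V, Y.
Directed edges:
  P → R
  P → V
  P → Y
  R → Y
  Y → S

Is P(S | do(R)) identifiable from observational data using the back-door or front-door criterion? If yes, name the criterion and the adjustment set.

P(S|do(R)): backdoor, adjust for {P}.

desc(R)\{R}={S,Y}; candidates ⊆ {P,V}.
size 0: {}; under {} R still reaches {P,S,V,Y} ∋ S.
{P}: R⊥S given {P} in G with R→· removed — back-door holds.
P(S|do(R)) = Σ_{P} P(S|R,P)·P(P).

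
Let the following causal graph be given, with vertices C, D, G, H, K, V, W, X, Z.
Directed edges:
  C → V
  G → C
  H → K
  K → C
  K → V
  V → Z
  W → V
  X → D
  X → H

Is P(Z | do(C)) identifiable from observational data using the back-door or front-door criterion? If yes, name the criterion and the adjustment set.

P(Z|do(C)): backdoor, adjust for {K}.

desc(C)\{C}={V,Z}; candidates ⊆ {D,G,H,K,W,X}.
size 0: {}; under {} C still reaches {D,G,H,K,V,X,Z} ∋ Z.
{K}: C⊥Z given {K} in G with C→· removed — back-door holds.
P(Z|do(C)) = Σ_{K} P(Z|C,K)·P(K).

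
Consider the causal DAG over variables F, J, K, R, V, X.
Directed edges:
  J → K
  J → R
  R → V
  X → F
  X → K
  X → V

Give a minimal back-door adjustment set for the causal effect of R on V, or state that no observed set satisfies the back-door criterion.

desc(R)\{R}={V}; candidates ⊆ {F,J,K,X}.
∅: R⊥V given ∅ in G with R→· removed — back-door holds.

R→V: minimal back-door set ∅.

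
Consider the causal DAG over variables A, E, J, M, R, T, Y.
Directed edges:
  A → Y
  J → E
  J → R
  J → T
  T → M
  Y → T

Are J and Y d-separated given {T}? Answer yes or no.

No — J and Y are d-connected given {T}.

Bayes-Ball from J | {T} reaches {A,E,R,Y}.
Y ∈ reach(J|{T}) ⇒ J ⊥̸ Y | {T}.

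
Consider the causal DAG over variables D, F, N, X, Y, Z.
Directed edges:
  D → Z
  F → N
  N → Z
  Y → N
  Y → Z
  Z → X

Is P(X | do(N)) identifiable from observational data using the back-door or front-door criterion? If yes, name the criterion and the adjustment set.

P(X|do(N)): backdoor, adjust for {Y}.

desc(N)\{N}={X,Z}; candidates ⊆ {D,F,Y}.
size 0: {}; under {} N still reaches {F,X,Y,Z} ∋ X.
{Y}: N⊥X given {Y} in G with N→· removed — back-door holds.
P(X|do(N)) = Σ_{Y} P(X|N,Y)·P(Y).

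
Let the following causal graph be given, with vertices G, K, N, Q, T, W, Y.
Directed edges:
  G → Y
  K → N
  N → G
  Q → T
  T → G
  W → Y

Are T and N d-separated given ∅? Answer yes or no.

Yes — T ⊥ N | ∅.

Bayes-Ball from T | ∅ reaches {G,Q,Y}.
N ∉ reach(T|∅) ⇒ T ⊥ N | ∅.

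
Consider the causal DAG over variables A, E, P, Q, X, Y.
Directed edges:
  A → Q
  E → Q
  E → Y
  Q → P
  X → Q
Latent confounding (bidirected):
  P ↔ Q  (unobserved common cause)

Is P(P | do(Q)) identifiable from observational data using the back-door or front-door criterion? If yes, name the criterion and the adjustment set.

desc(Q)\{Q}={P}; candidates ⊆ {A,E,X,Y}.
Q↔P: latent back-door arc(s) into Q.
size 0: {}; under {} Q still reaches {A,E,P,X,Y} ∋ P.
size 1: {A}, {E}, {X} …(+1); under {A} Q still reaches {E,P,X,Y} ∋ P.
size 2: {A,E}, {A,X}, {A,Y} …(+3); under {A,E} Q still reaches {P,X} ∋ P.
Q↔P cannot be blocked by any observed set — no back-door set.
No mediator lies on a directed Q→…→P path.
Neither criterion identifies P(P|do(Q)) in this graph.

P(P|do(Q)): not identifiable (no BD/FD set).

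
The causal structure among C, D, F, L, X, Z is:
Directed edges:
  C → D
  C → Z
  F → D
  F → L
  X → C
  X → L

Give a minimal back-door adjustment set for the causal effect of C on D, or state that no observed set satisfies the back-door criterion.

desc(C)\{C}={D,Z}; candidates ⊆ {F,L,X}.
∅: C⊥D given ∅ in G with C→· removed — back-door holds.

C→D: minimal back-door set ∅.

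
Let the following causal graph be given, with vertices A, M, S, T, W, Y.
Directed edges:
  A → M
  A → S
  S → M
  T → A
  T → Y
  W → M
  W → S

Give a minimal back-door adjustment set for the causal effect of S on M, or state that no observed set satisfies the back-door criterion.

S→M: minimal back-door set {A, W}.

desc(S)\{S}={M}; candidates ⊆ {A,T,W,Y}.
size 0: {}; under {} S still reaches {A,M,T,W,Y} ∋ M.
size 1: {A}, {T}, {W} …(+1); under {A} S still reaches {M,W} ∋ M.
{A,W}: S⊥M given {A,W} in G with S→· removed — back-door holds.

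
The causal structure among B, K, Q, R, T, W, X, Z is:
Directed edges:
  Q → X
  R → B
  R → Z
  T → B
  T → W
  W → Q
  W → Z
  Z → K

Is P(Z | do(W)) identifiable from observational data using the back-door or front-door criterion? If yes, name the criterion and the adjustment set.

P(Z|do(W)): backdoor, adjust for ∅.

desc(W)\{W}={K,Q,X,Z}; candidates ⊆ {B,R,T}.
∅: W⊥Z given ∅ in G with W→· removed — back-door holds.
P(Z|do(W)) = P(Z|W) — no adjustment needed.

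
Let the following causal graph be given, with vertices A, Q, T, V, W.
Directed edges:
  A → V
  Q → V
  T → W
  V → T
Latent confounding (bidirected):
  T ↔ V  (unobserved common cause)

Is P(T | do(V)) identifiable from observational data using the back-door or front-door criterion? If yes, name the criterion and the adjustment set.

desc(V)\{V}={T,W}; candidates ⊆ {A,Q}.
V↔T: latent back-door arc(s) into V.
size 0: {}; under {} V still reaches {A,Q,T,W} ∋ T.
size 1: {A}, {Q}; under {A} V still reaches {Q,T,W} ∋ T.
size 2: {A,Q}; under {A,Q} V still reaches {T,W} ∋ T.
V↔T cannot be blocked by any observed set — no back-door set.
No mediator lies on a directed V→…→T path.
Neither criterion identifies P(T|do(V)) in this graph.

P(T|do(V)): not identifiable (no BD/FD set).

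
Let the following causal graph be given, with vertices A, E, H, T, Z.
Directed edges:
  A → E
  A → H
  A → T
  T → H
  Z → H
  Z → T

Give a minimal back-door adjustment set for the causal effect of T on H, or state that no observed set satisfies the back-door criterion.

desc(T)\{T}={H}; candidates ⊆ {A,E,Z}.
size 0: {}; under {} T still reaches {A,E,H,Z} ∋ H.
size 1: {A}, {E}, {Z}; under {A} T still reaches {H,Z} ∋ H.
{A,Z}: T⊥H given {A,Z} in G with T→· removed — back-door holds.

T→H: minimal back-door set {A, Z}.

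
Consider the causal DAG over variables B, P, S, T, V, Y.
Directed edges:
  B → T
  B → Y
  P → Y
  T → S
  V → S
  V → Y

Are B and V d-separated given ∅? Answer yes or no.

Bayes-Ball from B | ∅ reaches {S,T,Y}.
V ∉ reach(B|∅) ⇒ B ⊥ V | ∅.

Yes — B ⊥ V | ∅.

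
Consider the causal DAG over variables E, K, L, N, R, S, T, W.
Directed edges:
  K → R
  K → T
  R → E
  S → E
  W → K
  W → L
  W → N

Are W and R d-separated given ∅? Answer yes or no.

No — W and R are d-connected given ∅.

Bayes-Ball from W | ∅ reaches {E,K,L,N,R,T}.
R ∈ reach(W|∅) ⇒ W ⊥̸ R | ∅.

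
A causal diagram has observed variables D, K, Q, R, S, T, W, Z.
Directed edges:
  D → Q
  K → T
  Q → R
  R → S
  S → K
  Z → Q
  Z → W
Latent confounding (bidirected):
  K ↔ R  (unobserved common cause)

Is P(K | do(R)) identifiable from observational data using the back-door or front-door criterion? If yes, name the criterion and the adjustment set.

desc(R)\{R}={K,S,T}; candidates ⊆ {D,Q,W,Z}.
R↔K: latent back-door arc(s) into R.
size 0: {}; under {} R still reaches {D,K,Q,T,W,Z} ∋ K.
size 1: {D}, {Q}, {W} …(+1); under {D} R still reaches {K,Q,T,W,Z} ∋ K.
size 2: {D,Q}, {D,W}, {D,Z} …(+3); under {D,Q} R still reaches {K,T} ∋ K.
R↔K cannot be blocked by any observed set — no back-door set.
{S}: (i) intercepts every directed R→K path; (ii) no back-door R→{S}; (iii) {R} blocks every back-door {S}→K. Front-door holds.
P(K|do(R)) = Σ_{S} P(S|R) Σ_{R'} P(K|S,R')P(R').

P(K|do(R)): frontdoor, adjust for {S}.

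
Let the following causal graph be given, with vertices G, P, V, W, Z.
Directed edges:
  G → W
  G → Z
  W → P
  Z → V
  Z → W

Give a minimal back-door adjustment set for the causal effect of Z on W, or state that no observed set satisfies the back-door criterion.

Z→W: minimal back-door set {G}.

desc(Z)\{Z}={P,V,W}; candidates ⊆ {G}.
size 0: {}; under {} Z still reaches {G,P,W} ∋ W.
{G}: Z⊥W given {G} in G with Z→· removed — back-door holds.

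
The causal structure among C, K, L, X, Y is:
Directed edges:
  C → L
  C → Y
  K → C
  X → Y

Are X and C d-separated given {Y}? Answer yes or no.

No — X and C are d-connected given {Y}.

Bayes-Ball from X | {Y} reaches {C,K,L}.
C ∈ reach(X|{Y}) ⇒ X ⊥̸ C | {Y}.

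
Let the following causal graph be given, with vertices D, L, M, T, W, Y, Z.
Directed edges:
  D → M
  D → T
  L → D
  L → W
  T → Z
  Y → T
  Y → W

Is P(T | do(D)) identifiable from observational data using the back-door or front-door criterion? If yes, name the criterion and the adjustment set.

desc(D)\{D}={M,T,Z}; candidates ⊆ {L,W,Y}.
∅: D⊥T given ∅ in G with D→· removed — back-door holds.
P(T|do(D)) = P(T|D) — no adjustment needed.

P(T|do(D)): backdoor, adjust for ∅.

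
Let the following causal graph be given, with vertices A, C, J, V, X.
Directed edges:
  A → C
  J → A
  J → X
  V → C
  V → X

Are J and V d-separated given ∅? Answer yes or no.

Bayes-Ball from J | ∅ reaches {A,C,X}.
V ∉ reach(J|∅) ⇒ J ⊥ V | ∅.

Yes — J ⊥ V | ∅.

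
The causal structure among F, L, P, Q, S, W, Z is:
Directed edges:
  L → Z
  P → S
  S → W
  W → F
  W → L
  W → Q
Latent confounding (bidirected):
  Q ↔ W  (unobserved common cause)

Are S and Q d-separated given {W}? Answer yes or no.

No — S and Q are d-connected given {W}.

Bayes-Ball from S | {W} reaches {P,Q}.
Q ∈ reach(S|{W}) ⇒ S ⊥̸ Q | {W}.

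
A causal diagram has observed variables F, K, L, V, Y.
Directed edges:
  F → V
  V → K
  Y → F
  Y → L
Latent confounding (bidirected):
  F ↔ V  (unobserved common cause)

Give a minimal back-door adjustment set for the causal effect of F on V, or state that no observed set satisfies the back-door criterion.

desc(F)\{F}={K,V}; candidates ⊆ {L,Y}.
F↔V: latent back-door arc(s) into F.
size 0: {}; under {} F still reaches {K,L,V,Y} ∋ V.
size 1: {L}, {Y}; under {L} F still reaches {K,V,Y} ∋ V.
size 2: {L,Y}; under {L,Y} F still reaches {K,V} ∋ V.
F↔V cannot be blocked by any observed set — no back-door set.

F→V: no observed back-door set.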